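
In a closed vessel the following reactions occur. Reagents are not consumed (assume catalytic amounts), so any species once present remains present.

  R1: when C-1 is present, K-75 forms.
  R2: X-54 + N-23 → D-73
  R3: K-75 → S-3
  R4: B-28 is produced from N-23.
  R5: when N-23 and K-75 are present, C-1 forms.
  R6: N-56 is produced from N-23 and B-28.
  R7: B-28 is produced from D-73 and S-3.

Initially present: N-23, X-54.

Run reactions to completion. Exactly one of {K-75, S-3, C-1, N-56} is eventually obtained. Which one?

N-56

N-23 present → B-28 forms (R4).
N-23 and B-28 present → N-56 forms (R6).
S-3 would need K-75 (R3), but K-75 never forms. K-75 would need C-1 (R1), but C-1 never forms. C-1 would need N-23 and K-75 (R5), but K-75 never forms.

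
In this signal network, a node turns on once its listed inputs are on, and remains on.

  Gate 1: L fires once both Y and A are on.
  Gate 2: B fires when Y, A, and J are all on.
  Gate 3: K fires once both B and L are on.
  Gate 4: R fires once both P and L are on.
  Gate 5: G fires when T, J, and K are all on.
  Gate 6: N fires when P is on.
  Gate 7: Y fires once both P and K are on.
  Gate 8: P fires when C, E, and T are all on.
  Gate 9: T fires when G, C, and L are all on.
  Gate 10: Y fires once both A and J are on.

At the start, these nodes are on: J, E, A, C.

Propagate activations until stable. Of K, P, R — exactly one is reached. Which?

A and J are on, so Y fires (Gate 10).
Gate 2: Y, A, and J on → B on.
Gate 1: Y and A on → L on.
B and L are on, so K fires (Gate 3).
R would need P and L (Gate 4), but P never turns on. P would need C, E, and T (Gate 8), but T never turns on.

K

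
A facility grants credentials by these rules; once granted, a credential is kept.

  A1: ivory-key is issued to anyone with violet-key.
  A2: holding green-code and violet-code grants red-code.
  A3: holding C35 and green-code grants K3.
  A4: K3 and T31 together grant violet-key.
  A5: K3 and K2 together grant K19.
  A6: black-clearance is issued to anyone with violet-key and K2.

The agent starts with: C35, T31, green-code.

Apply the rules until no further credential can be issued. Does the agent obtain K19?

K19 would need K3 and K2 (A5), but K2 is never granted.

No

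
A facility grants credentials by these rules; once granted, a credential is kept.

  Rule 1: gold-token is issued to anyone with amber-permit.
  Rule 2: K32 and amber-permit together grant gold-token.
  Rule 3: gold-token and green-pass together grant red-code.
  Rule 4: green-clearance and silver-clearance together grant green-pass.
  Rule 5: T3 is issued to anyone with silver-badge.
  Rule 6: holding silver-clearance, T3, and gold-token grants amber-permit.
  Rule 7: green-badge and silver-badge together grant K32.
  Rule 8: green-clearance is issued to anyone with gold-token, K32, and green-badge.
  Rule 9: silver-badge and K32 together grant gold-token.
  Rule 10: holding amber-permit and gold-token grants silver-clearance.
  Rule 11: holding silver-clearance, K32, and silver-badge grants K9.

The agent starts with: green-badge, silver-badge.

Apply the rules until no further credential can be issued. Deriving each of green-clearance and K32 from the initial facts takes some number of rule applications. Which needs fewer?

K32: Holding green-badge and silver-badge grants K32 (Rule 7). [1 rule application]
green-clearance: Holding green-badge and silver-badge grants K32 (Rule 7). Holding silver-badge and K32 grants gold-token (Rule 9). Holding gold-token, K32, and green-badge grants green-clearance (Rule 8). [3 rule applications]
K32 needs fewer.

K32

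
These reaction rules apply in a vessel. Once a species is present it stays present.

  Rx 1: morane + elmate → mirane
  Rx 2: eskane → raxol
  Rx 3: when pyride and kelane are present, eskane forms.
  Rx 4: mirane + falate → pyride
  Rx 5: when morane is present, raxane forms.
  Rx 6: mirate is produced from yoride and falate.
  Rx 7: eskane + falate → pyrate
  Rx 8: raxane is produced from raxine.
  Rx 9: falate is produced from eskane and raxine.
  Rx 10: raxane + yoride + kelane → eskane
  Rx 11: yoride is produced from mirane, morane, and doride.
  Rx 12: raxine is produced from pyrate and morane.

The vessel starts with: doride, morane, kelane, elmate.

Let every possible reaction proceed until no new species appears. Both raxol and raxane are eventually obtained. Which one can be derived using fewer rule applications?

raxane

raxane: morane present → raxane forms (Rx 5). [1 rule application]
raxol: morane present → raxane forms (Rx 5). morane and elmate present → mirane forms (Rx 1). mirane, morane, and doride present → yoride forms (Rx 11). raxane, yoride, and kelane present → eskane forms (Rx 10). eskane present → raxol forms (Rx 2). [5 rule applications]
raxane needs fewer.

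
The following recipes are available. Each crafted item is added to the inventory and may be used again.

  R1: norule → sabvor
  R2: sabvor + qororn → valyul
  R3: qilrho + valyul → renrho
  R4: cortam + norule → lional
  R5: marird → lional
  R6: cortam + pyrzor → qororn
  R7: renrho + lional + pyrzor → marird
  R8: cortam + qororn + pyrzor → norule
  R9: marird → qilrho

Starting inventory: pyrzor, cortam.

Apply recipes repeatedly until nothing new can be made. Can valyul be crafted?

Yes

Using R6, cortam and pyrzor make qororn.
cortam + qororn + pyrzor → norule (R8).
norule → sabvor (R1).
Using R2, sabvor and qororn make valyul.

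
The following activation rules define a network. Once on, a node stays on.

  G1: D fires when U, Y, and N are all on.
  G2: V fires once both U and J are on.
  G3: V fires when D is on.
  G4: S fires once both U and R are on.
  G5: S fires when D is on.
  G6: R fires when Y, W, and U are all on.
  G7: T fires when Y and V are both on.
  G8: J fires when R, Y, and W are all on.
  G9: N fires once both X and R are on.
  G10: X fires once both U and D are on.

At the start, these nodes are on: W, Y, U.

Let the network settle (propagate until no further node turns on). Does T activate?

G6: Y, W, and U on → R on.
R, Y, and W are on, so J fires (G8).
U and J are on, so V fires (G2).
G7: Y and V on → T on.

Yes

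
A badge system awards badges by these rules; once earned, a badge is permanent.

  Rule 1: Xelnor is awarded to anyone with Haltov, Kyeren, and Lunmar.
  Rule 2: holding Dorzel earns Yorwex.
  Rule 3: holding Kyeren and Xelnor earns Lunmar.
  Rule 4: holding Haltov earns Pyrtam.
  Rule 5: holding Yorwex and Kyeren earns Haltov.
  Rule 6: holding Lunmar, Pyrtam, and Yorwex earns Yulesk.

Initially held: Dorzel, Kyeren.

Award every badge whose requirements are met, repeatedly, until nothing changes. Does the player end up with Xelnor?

Xelnor would need Haltov, Kyeren, and Lunmar (Rule 1), but Lunmar is never earned.

No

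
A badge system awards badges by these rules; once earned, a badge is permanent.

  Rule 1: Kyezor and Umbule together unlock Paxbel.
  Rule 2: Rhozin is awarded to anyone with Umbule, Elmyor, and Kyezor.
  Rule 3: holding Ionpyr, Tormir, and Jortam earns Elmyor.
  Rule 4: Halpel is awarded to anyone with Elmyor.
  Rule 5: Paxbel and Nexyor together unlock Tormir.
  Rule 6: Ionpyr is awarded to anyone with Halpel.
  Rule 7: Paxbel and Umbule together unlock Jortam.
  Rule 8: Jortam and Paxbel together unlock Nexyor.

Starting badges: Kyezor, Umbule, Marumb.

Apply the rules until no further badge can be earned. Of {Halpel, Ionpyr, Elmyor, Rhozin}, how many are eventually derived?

0

Halpel would need Elmyor (Rule 4), but Elmyor is never earned.
Ionpyr would need Halpel (Rule 6), but Halpel is never earned.
Elmyor would need Ionpyr, Tormir, and Jortam (Rule 3), but Ionpyr is never earned.
Rhozin would need Umbule, Elmyor, and Kyezor (Rule 2), but Elmyor is never earned.
None of the 4 are reached.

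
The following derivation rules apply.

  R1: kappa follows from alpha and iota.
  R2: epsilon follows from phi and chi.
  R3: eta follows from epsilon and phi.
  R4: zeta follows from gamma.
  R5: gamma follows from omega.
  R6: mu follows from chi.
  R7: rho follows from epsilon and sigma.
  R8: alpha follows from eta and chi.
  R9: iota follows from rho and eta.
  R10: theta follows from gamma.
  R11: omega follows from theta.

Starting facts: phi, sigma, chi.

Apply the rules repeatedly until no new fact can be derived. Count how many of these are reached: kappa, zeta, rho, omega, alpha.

3

phi and chi hold, so epsilon follows (R2).
From epsilon and sigma, R7 gives rho.
epsilon and phi hold, so eta follows (R3).
rho and eta hold, so iota follows (R9).
eta and chi hold, so alpha follows (R8).
From alpha and iota, R1 gives kappa.
kappa: reached.
zeta would need gamma (R4), but gamma is never established.
rho: reached.
omega would need theta (R11), but theta is never established.
alpha: reached.
Reached: kappa, rho, and alpha — 3 of the 5.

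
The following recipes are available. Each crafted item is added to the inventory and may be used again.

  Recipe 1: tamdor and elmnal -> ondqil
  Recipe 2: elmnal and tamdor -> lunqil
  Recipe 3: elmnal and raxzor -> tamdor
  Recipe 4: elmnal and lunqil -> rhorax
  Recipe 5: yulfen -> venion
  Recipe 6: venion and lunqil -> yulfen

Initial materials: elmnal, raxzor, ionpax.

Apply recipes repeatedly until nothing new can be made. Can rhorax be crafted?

elmnal and raxzor -> tamdor (Recipe 3).
Using Recipe 2, elmnal and tamdor make lunqil.
Using Recipe 4, elmnal and lunqil make rhorax.

Yes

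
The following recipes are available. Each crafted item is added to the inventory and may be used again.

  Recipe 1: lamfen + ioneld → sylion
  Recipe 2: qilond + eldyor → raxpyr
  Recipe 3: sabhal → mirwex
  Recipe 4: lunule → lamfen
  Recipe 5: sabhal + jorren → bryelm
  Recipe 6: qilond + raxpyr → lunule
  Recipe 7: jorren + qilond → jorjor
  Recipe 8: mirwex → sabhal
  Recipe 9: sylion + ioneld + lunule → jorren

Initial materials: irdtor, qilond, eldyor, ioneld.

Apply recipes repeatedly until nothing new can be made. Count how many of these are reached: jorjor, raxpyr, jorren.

3

Using Recipe 2, qilond and eldyor make raxpyr.
Using Recipe 6, qilond and raxpyr make lunule.
Using Recipe 4, lunule makes lamfen.
Using Recipe 1, lamfen and ioneld make sylion.
sylion + ioneld + lunule → jorren (Recipe 9).
jorren + qilond → jorjor (Recipe 7).
jorjor: reached.
raxpyr: reached.
jorren: reached.
All 3 are reached.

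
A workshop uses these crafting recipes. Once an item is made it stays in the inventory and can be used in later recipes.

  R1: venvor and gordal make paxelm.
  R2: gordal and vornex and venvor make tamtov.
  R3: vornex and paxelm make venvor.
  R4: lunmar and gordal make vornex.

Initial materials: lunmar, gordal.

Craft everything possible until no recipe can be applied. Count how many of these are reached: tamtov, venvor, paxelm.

tamtov would need gordal, vornex, and venvor (R2), but venvor is never obtained.
venvor would need vornex and paxelm (R3), but paxelm is never obtained.
paxelm would need venvor and gordal (R1), but venvor is never obtained.
None of the 3 are reached.

0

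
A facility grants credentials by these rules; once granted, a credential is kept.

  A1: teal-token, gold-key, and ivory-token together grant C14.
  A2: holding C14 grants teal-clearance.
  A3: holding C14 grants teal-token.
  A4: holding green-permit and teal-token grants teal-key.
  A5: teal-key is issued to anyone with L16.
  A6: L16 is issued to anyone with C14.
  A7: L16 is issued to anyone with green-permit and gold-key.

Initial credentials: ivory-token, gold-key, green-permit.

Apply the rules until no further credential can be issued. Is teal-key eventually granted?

Yes

Holding green-permit and gold-key grants L16 (A7).
Holding L16 grants teal-key (A5).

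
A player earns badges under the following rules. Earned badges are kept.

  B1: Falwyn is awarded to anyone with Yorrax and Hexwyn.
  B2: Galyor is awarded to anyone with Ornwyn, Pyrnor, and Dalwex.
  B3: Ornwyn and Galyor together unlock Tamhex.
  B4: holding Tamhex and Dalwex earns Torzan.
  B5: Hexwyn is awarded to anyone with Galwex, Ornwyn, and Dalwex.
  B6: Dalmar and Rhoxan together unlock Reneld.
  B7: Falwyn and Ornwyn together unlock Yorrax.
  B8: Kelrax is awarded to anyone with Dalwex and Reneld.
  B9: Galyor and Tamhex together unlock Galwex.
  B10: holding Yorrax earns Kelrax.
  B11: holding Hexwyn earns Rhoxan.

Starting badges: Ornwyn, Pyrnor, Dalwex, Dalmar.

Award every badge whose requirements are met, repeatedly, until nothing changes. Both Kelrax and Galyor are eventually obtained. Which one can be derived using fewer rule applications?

Galyor: With Ornwyn, Pyrnor, and Dalwex, Galyor is earned (B2). [1 rule application]
Kelrax: With Ornwyn, Pyrnor, and Dalwex, Galyor is earned (B2). With Ornwyn and Galyor, Tamhex is earned (B3). With Galyor and Tamhex, Galwex is earned (B9). With Galwex, Ornwyn, and Dalwex, Hexwyn is earned (B5). With Hexwyn, Rhoxan is earned (B11). With Dalmar and Rhoxan, Reneld is earned (B6). With Dalwex and Reneld, Kelrax is earned (B8). [7 rule applications]
Galyor needs fewer.

Galyor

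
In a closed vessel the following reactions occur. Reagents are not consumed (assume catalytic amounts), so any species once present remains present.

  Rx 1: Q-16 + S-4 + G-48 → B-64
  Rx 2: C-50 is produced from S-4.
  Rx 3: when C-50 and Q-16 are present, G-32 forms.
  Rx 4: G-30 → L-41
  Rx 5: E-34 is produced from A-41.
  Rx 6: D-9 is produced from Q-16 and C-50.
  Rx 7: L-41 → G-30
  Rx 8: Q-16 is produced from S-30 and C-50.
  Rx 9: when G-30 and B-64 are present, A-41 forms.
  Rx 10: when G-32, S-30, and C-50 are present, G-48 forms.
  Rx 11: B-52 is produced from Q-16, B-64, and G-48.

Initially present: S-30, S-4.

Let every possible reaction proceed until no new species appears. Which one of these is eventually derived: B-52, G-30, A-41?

S-4 present → C-50 forms (Rx 2).
S-30 and C-50 present → Q-16 forms (Rx 8).
C-50 and Q-16 present → G-32 forms (Rx 3).
G-32, S-30, and C-50 present → G-48 forms (Rx 10).
Q-16, S-4, and G-48 present → B-64 forms (Rx 1).
Q-16, B-64, and G-48 present → B-52 forms (Rx 11).
A-41 would need G-30 and B-64 (Rx 9), but G-30 never forms. G-30 would need L-41 (Rx 7), but L-41 never forms.

B-52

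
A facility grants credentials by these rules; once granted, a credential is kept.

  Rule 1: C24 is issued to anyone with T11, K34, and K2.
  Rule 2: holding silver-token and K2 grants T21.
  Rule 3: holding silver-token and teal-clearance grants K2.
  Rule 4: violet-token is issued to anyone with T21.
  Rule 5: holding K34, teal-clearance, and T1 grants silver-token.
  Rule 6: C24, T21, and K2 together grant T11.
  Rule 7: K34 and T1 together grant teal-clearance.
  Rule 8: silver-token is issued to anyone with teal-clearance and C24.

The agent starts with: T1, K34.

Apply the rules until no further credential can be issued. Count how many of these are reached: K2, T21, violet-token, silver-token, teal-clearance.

5

Holding K34 and T1 grants teal-clearance (Rule 7).
Holding K34, teal-clearance, and T1 grants silver-token (Rule 5).
Holding silver-token and teal-clearance grants K2 (Rule 3).
Holding silver-token and K2 grants T21 (Rule 2).
Holding T21 grants violet-token (Rule 4).
K2: reached.
T21: reached.
violet-token: reached.
silver-token: reached.
teal-clearance: reached.
All 5 are reached.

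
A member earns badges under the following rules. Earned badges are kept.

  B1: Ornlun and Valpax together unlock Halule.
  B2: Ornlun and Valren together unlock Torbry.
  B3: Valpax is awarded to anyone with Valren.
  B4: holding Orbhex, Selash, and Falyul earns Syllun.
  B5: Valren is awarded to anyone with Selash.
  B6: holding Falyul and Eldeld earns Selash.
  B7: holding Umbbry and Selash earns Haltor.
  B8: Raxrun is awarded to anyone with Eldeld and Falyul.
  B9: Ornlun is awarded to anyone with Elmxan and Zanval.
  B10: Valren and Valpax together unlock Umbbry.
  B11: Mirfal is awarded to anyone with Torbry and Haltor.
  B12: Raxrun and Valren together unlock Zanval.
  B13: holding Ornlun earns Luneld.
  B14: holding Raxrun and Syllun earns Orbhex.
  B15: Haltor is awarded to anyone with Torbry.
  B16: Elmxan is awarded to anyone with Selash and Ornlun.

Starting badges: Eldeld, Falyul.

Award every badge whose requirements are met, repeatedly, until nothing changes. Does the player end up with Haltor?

Yes

With Falyul and Eldeld, Selash is earned (B6).
With Selash, Valren is earned (B5).
With Valren, Valpax is earned (B3).
With Valren and Valpax, Umbbry is earned (B10).
With Umbbry and Selash, Haltor is earned (B7).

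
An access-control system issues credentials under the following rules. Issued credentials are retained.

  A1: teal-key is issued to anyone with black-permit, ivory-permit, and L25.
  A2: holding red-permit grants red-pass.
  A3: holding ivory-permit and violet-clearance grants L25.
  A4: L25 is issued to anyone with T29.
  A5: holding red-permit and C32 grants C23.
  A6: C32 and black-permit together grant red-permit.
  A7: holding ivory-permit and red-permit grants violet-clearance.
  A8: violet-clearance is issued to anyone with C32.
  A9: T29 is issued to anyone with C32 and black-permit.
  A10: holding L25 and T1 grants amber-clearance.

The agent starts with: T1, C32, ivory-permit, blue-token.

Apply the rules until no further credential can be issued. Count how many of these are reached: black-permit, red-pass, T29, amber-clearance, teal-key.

Holding C32 grants violet-clearance (A8).
Holding ivory-permit and violet-clearance grants L25 (A3).
Holding L25 and T1 grants amber-clearance (A10).
No rule produces black-permit, and it is not given.
red-pass would need red-permit (A2), but red-permit is never granted.
T29 would need C32 and black-permit (A9), but black-permit is never granted.
amber-clearance: reached.
teal-key would need black-permit, ivory-permit, and L25 (A1), but black-permit is never granted.
Reached: amber-clearance — 1 of the 5.

1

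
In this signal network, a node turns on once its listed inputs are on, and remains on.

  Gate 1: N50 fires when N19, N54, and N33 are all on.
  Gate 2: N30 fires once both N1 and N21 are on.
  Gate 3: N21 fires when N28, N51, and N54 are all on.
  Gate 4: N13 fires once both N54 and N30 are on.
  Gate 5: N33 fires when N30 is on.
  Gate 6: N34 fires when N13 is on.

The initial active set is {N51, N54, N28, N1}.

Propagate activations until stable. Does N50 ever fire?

N50 would need N19, N54, and N33 (Gate 1), but N19 never turns on.

No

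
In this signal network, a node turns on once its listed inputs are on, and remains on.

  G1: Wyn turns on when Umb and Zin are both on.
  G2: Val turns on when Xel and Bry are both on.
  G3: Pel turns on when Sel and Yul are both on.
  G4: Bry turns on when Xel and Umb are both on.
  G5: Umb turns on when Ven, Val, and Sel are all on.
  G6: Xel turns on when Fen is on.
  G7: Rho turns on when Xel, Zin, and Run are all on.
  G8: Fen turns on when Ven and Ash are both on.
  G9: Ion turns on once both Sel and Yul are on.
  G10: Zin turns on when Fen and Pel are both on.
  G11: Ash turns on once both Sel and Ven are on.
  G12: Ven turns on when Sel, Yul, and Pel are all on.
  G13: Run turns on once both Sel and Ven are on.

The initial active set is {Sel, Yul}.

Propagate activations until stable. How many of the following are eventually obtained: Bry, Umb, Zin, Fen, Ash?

3

G3: Sel and Yul on → Pel on.
Sel, Yul, and Pel are on, so Ven turns on (G12).
Sel and Ven are on, so Ash turns on (G11).
Ven and Ash are on, so Fen turns on (G8).
Fen and Pel are on, so Zin turns on (G10).
Bry would need Xel and Umb (G4), but Umb never turns on.
Umb would need Ven, Val, and Sel (G5), but Val never turns on.
Zin: reached.
Fen: reached.
Ash: reached.
Reached: Zin, Fen, and Ash — 3 of the 5.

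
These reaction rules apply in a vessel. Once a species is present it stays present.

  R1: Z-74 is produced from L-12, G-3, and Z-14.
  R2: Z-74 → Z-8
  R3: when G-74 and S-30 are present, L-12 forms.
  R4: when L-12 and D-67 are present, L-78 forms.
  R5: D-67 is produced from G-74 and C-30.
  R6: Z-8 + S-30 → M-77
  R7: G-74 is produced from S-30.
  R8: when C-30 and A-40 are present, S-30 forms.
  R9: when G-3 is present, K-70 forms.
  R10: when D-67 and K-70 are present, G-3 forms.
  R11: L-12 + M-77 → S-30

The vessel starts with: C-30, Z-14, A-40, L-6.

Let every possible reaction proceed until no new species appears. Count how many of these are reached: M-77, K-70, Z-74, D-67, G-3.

C-30 and A-40 present → S-30 forms (R8).
S-30 present → G-74 forms (R7).
G-74 and C-30 present → D-67 forms (R5).
M-77 would need Z-8 and S-30 (R6), but Z-8 never forms.
K-70 would need G-3 (R9), but G-3 never forms.
Z-74 would need L-12, G-3, and Z-14 (R1), but G-3 never forms.
D-67: reached.
G-3 would need D-67 and K-70 (R10), but K-70 never forms.
Reached: D-67 — 1 of the 5.

1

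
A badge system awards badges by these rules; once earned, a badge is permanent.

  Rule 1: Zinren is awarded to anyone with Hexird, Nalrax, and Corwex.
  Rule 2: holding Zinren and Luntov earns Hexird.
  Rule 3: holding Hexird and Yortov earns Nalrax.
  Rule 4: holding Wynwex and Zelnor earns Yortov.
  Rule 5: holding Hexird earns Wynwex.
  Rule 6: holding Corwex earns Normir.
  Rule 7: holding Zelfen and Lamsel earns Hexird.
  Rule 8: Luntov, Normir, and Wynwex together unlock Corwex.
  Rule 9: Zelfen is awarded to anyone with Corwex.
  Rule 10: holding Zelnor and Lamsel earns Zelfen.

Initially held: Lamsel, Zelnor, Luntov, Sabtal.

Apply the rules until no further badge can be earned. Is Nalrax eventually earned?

With Zelnor and Lamsel, Zelfen is earned (Rule 10).
With Zelfen and Lamsel, Hexird is earned (Rule 7).
With Hexird, Wynwex is earned (Rule 5).
With Wynwex and Zelnor, Yortov is earned (Rule 4).
With Hexird and Yortov, Nalrax is earned (Rule 3).

Yes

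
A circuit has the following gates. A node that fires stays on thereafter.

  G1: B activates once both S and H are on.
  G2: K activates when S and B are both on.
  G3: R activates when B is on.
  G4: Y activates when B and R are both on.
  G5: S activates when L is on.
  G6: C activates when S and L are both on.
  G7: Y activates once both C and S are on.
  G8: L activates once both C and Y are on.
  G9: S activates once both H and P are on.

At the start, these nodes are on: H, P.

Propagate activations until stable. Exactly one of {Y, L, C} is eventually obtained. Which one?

H and P are on, so S activates (G9).
G1: S and H on → B on.
G3: B on → R on.
G4: B and R on → Y on.
C would need S and L (G6), but L never turns on. L would need C and Y (G8), but C never turns on.

Y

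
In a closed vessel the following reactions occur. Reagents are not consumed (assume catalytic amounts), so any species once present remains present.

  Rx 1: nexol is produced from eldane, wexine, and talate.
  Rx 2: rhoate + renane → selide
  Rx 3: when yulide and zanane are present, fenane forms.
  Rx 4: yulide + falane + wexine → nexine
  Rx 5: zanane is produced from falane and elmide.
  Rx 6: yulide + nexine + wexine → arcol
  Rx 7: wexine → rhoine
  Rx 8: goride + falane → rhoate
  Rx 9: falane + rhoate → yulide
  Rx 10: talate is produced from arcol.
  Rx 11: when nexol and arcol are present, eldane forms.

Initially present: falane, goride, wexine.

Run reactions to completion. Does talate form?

goride and falane present → rhoate forms (Rx 8).
falane and rhoate present → yulide forms (Rx 9).
yulide, falane, and wexine present → nexine forms (Rx 4).
yulide, nexine, and wexine present → arcol forms (Rx 6).
arcol present → talate forms (Rx 10).

Yes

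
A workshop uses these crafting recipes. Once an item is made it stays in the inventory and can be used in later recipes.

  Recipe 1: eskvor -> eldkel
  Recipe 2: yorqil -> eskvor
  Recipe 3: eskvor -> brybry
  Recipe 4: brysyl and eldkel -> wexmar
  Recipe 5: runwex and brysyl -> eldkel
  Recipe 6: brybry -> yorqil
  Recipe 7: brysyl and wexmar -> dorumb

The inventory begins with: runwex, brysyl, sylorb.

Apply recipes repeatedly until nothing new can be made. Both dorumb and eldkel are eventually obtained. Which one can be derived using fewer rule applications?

eldkel: runwex and brysyl -> eldkel (Recipe 5). [1 rule application]
dorumb: Using Recipe 5, runwex and brysyl make eldkel. brysyl and eldkel -> wexmar (Recipe 4). brysyl and wexmar -> dorumb (Recipe 7). [3 rule applications]
eldkel needs fewer.

eldkel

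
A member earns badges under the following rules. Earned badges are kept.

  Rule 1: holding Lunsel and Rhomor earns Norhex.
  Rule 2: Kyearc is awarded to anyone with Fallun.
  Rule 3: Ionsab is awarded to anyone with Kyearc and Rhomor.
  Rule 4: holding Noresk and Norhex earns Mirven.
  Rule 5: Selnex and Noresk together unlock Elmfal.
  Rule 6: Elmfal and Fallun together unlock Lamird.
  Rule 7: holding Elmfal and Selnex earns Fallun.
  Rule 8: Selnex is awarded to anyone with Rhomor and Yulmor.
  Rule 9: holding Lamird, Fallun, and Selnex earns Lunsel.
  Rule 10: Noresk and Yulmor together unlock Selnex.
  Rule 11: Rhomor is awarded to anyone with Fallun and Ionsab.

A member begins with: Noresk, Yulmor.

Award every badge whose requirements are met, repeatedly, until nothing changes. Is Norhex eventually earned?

Norhex would need Lunsel and Rhomor (Rule 1), but Rhomor is never earned.

No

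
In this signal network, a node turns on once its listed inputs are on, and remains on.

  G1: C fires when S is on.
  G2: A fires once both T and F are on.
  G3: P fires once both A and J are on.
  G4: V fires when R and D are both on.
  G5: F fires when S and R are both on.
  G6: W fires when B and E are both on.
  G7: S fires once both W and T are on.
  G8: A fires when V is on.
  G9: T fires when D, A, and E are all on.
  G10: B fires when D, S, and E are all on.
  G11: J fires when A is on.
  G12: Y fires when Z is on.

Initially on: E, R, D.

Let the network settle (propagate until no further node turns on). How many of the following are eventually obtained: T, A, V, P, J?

G4: R and D on → V on.
G8: V on → A on.
A is on, so J fires (G11).
G9: D, A, and E on → T on.
G3: A and J on → P on.
T: reached.
A: reached.
V: reached.
P: reached.
J: reached.
All 5 are reached.

5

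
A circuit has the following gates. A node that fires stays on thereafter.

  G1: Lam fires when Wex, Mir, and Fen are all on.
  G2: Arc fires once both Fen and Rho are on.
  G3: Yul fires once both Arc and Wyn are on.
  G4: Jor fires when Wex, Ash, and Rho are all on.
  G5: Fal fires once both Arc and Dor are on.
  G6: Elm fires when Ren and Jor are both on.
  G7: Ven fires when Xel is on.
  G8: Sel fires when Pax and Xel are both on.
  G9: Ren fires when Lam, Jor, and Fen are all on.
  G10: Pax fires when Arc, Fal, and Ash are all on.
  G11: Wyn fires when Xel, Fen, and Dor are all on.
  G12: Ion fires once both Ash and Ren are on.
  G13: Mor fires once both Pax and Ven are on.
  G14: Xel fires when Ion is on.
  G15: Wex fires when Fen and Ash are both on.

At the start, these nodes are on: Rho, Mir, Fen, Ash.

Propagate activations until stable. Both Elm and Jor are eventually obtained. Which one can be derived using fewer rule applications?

Jor

Jor: G15: Fen and Ash on → Wex on. Wex, Ash, and Rho are on, so Jor fires (G4). [2 rule applications]
Elm: G15: Fen and Ash on → Wex on. Wex, Mir, and Fen are on, so Lam fires (G1). G4: Wex, Ash, and Rho on → Jor on. Lam, Jor, and Fen are on, so Ren fires (G9). G6: Ren and Jor on → Elm on. [5 rule applications]
Jor needs fewer.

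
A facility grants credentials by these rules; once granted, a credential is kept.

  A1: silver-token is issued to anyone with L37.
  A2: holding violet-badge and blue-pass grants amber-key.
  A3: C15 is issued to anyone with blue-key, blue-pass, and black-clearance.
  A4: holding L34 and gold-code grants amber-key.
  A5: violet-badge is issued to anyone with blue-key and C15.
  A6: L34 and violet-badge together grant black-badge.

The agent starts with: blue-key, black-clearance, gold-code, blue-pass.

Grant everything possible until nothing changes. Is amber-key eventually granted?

Holding blue-key, blue-pass, and black-clearance grants C15 (A3).
Holding blue-key and C15 grants violet-badge (A5).
Holding violet-badge and blue-pass grants amber-key (A2).

Yes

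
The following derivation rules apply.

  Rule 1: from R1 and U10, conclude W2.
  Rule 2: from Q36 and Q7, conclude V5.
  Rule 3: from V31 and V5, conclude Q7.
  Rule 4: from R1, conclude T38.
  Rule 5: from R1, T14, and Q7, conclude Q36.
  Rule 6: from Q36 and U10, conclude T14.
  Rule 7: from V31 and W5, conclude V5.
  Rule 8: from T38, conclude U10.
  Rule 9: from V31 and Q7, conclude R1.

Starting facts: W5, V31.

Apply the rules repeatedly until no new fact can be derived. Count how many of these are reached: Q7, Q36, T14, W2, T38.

3

V31 and W5 hold, so V5 follows (Rule 7).
From V31 and V5, Rule 3 gives Q7.
V31 and Q7 hold, so R1 follows (Rule 9).
From R1, Rule 4 gives T38.
T38 holds, so U10 follows (Rule 8).
R1 and U10 hold, so W2 follows (Rule 1).
Q7: reached.
Q36 would need R1, T14, and Q7 (Rule 5), but T14 is never established.
T14 would need Q36 and U10 (Rule 6), but Q36 is never established.
W2: reached.
T38: reached.
Reached: Q7, W2, and T38 — 3 of the 5.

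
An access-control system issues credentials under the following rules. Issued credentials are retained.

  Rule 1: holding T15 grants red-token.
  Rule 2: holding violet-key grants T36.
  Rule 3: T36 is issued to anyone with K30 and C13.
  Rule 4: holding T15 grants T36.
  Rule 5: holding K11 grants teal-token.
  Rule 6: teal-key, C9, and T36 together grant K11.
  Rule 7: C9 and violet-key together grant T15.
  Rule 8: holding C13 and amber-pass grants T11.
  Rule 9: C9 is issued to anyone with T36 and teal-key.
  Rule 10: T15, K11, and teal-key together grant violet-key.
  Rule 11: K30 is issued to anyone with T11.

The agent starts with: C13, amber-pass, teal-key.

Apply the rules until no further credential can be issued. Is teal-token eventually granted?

Yes

Holding C13 and amber-pass grants T11 (Rule 8).
Holding T11 grants K30 (Rule 11).
Holding K30 and C13 grants T36 (Rule 3).
Holding T36 and teal-key grants C9 (Rule 9).
Holding teal-key, C9, and T36 grants K11 (Rule 6).
Holding K11 grants teal-token (Rule 5).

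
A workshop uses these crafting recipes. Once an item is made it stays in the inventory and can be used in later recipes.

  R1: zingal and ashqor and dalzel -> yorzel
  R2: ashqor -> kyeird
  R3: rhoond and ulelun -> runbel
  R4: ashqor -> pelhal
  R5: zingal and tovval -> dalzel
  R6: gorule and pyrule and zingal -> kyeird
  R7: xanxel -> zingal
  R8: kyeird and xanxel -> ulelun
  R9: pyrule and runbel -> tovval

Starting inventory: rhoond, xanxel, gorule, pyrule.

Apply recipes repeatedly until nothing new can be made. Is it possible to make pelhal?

No

pelhal would need ashqor (R4), but ashqor is never obtained.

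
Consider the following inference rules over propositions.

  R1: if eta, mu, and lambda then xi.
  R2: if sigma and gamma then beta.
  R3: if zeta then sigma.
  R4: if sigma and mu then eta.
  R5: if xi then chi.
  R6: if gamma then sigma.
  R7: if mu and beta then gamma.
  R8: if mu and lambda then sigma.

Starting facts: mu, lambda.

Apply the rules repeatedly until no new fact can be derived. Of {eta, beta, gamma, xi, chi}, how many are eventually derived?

From mu and lambda, R8 gives sigma.
From sigma and mu, R4 gives eta.
From eta, mu, and lambda, R1 gives xi.
From xi, R5 gives chi.
eta: reached.
beta would need sigma and gamma (R2), but gamma is never established.
gamma would need mu and beta (R7), but beta is never established.
xi: reached.
chi: reached.
Reached: eta, xi, and chi — 3 of the 5.

3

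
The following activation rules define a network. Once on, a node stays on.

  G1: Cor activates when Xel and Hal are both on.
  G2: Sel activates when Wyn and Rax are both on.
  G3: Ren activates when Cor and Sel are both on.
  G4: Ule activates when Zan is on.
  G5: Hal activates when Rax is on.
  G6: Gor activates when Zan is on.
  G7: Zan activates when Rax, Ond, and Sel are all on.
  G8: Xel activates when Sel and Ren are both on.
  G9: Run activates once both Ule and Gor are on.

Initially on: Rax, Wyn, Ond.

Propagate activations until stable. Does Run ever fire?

Wyn and Rax are on, so Sel activates (G2).
G7: Rax, Ond, and Sel on → Zan on.
Zan is on, so Ule activates (G4).
Zan is on, so Gor activates (G6).
G9: Ule and Gor on → Run on.

Yes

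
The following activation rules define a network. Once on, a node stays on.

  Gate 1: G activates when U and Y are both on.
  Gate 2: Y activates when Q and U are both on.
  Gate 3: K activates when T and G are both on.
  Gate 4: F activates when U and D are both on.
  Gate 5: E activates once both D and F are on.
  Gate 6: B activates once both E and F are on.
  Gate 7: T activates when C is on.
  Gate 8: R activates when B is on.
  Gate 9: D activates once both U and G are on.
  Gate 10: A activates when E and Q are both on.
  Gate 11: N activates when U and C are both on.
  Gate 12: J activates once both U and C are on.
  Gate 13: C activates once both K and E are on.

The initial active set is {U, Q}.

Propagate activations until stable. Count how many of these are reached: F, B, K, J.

Gate 2: Q and U on → Y on.
U and Y are on, so G activates (Gate 1).
Gate 9: U and G on → D on.
U and D are on, so F activates (Gate 4).
D and F are on, so E activates (Gate 5).
Gate 6: E and F on → B on.
F: reached.
B: reached.
K would need T and G (Gate 3), but T never turns on.
J would need U and C (Gate 12), but C never turns on.
Reached: F and B — 2 of the 4.

2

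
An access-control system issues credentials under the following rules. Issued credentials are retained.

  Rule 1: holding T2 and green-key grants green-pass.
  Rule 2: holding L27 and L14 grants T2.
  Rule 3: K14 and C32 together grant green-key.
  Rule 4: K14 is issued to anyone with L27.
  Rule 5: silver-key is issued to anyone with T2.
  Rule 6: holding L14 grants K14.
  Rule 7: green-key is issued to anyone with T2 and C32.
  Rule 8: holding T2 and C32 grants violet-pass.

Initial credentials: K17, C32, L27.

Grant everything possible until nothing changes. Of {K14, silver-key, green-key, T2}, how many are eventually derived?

2

Holding L27 grants K14 (Rule 4).
Holding K14 and C32 grants green-key (Rule 3).
K14: reached.
silver-key would need T2 (Rule 5), but T2 is never granted.
green-key: reached.
T2 would need L27 and L14 (Rule 2), but L14 is never granted.
Reached: K14 and green-key — 2 of the 4.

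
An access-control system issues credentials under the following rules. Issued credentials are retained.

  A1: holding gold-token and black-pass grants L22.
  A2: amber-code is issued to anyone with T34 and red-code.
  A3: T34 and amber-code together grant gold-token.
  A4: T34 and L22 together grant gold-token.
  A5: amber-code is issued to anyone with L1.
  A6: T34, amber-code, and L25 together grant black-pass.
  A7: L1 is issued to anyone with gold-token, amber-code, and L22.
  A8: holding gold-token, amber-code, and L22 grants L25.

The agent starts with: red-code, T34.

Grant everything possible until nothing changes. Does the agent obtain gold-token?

Holding T34 and red-code grants amber-code (A2).
Holding T34 and amber-code grants gold-token (A3).

Yes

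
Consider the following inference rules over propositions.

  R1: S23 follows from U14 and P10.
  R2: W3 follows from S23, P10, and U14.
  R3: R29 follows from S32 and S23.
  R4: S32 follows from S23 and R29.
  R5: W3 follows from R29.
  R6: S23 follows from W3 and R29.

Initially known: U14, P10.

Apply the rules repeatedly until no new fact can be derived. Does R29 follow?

R29 would need S32 and S23 (R3), but S32 is never established.

No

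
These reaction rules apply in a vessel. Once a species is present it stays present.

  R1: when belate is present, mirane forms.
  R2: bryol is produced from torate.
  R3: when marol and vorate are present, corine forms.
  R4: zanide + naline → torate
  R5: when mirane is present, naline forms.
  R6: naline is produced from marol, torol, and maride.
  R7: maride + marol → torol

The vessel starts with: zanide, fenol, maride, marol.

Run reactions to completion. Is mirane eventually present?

mirane would need belate (R1), but belate never forms.

No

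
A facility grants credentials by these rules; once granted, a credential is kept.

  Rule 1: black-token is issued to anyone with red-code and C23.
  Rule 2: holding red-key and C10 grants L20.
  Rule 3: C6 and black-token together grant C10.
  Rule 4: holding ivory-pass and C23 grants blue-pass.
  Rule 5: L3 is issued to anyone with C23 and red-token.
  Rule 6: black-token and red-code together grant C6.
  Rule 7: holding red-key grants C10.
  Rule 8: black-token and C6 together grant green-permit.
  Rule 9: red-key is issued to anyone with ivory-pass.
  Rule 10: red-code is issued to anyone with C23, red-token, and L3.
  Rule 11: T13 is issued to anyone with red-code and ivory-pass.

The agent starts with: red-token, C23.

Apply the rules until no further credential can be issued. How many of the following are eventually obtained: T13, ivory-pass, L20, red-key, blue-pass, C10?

1

Holding C23 and red-token grants L3 (Rule 5).
Holding C23, red-token, and L3 grants red-code (Rule 10).
Holding red-code and C23 grants black-token (Rule 1).
Holding black-token and red-code grants C6 (Rule 6).
Holding C6 and black-token grants C10 (Rule 3).
T13 would need red-code and ivory-pass (Rule 11), but ivory-pass is never granted.
No rule produces ivory-pass, and it is not given.
L20 would need red-key and C10 (Rule 2), but red-key is never granted.
red-key would need ivory-pass (Rule 9), but ivory-pass is never granted.
blue-pass would need ivory-pass and C23 (Rule 4), but ivory-pass is never granted.
C10: reached.
Reached: C10 — 1 of the 6.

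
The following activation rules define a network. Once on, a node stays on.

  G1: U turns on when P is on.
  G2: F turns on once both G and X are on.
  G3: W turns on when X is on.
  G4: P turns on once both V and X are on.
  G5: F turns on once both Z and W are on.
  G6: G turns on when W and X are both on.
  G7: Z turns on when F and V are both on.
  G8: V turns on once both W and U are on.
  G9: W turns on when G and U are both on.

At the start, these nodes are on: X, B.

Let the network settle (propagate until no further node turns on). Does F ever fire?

Yes

G3: X on → W on.
G6: W and X on → G on.
G2: G and X on → F on.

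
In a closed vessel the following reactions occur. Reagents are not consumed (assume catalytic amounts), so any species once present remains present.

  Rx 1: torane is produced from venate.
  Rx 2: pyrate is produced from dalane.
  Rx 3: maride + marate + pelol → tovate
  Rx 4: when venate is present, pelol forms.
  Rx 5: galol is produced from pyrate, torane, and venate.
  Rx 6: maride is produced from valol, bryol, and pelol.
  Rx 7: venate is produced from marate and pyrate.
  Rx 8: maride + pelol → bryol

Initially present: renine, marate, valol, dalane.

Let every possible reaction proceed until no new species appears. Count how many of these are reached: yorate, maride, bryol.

0

No rule produces yorate, and it is not given.
maride would need valol, bryol, and pelol (Rx 6), but bryol never forms.
bryol would need maride and pelol (Rx 8), but maride never forms.
None of the 3 are reached.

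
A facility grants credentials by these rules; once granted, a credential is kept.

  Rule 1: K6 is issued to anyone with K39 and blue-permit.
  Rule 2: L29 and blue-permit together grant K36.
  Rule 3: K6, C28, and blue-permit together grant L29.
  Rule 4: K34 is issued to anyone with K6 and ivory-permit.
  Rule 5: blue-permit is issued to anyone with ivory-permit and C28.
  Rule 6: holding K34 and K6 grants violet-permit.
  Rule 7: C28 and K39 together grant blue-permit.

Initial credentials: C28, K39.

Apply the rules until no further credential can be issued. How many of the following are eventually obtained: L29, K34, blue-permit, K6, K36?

Holding C28 and K39 grants blue-permit (Rule 7).
Holding K39 and blue-permit grants K6 (Rule 1).
Holding K6, C28, and blue-permit grants L29 (Rule 3).
Holding L29 and blue-permit grants K36 (Rule 2).
L29: reached.
K34 would need K6 and ivory-permit (Rule 4), but ivory-permit is never granted.
blue-permit: reached.
K6: reached.
K36: reached.
Reached: L29, blue-permit, K6, and K36 — 4 of the 5.

4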